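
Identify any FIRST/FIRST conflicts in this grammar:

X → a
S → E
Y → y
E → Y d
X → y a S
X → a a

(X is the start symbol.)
Yes. X → a / X → a a on { 'a' }

A FIRST/FIRST conflict occurs when two productions N → α and N → β for the same non-terminal have FIRST(α) ∩ FIRST(β) ≠ ∅ (with ε ∈ FIRST of a nullable right-hand side, so two nullable alternatives also conflict).

Productions for X:
  X → a: FIRST = { 'a' }
  X → y a S: FIRST = { 'y' }
  X → a a: FIRST = { 'a' }
S, Y, E have only one production, so no FIRST/FIRST conflict is possible there.

Conflict for X: X → a and X → a a
  Overlap: { 'a' }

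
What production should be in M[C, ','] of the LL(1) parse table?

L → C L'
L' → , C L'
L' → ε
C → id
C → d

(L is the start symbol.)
To find M[C, ','], we find productions for C where ',' is in the predict set (PREDICT(N → α) = (FIRST(α) \ {ε}) ∪ (FOLLOW(N) if α ⇒* ε)).

C → id: PREDICT = { 'id' }
C → d: PREDICT = { 'd' }

M[C, ','] is empty (no production applies)

Answer: Empty (error entry)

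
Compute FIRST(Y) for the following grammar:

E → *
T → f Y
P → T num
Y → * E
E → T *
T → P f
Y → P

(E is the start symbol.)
{ '*', 'f' }

FIRST sets of the other non-terminals involved (by the same procedure, iterated to a fixed point):
  FIRST(P) = { 'f' }

From Y → * E:
  - '*' is a terminal: add '*' and stop
From Y → P:
  - P is a non-terminal: add FIRST(P) \ {ε} = { 'f' }
    P is not nullable, so stop

Collecting: FIRST(Y) = { '*', 'f' }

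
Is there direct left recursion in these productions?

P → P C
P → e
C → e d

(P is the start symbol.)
P → P C: LEFT RECURSIVE (starts with P)
P → e: starts with e
C → e d: starts with e

The grammar has direct left recursion on: P.

Answer: Yes, P is left-recursive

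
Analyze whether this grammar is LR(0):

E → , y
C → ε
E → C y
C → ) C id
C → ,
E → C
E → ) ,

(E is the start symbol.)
No. Shift-reduce conflict between [C → .] and [C → . ) C id]

Augment with E' → E and build the canonical LR(0) collection (I0 = CLOSURE({[E' → . E]}), then GOTO on every symbol after a dot until no new states appear). It has 12 states:
  I0: { [C → . ) C id], [C → . ,], [C → .], [E → . ) ,], [E → . , y], [E → . C y], [E → . C], [E' → . E] }  — shift, reduce
  I1: { [C → ) . C id], [C → . ) C id], [C → . ,], [C → .], [E → ) . ,] }  — shift, reduce
  I2: { [C → , .], [E → , . y] }  — shift, reduce
  I3: { [E → C . y], [E → C .] }  — shift, reduce
  I4: { [E' → E .] }  — accept
  I5: { [E → C y .] }  — reduce
  I6: { [E → , y .] }  — reduce
  I7: { [C → ) . C id], [C → . ) C id], [C → . ,], [C → .] }  — shift, reduce
  I8: { [C → , .], [E → ) , .] }  — 2 reduces
  I9: { [C → ) C . id] }  — shift
  I10: { [C → ) C id .] }  — reduce
  I11: { [C → , .] }  — reduce

Conflict in state I0:
  Shift-reduce conflict between [C → .] and [C → . ) C id]
So the grammar is NOT LR(0).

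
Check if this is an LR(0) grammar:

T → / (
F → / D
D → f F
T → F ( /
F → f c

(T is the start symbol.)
A grammar is LR(0) if no state in the canonical LR(0) collection has:
  - both a shift item (dot before a terminal) and a complete item (shift-reduce conflict), or
  - two or more complete items (reduce-reduce conflict; the accept item [T' → T .] counts as a complete item here).

Augment with T' → T and build the canonical LR(0) collection (I0 = CLOSURE({[T' → . T]}), then GOTO on every symbol after a dot until no new states appear). It has 13 states:
  I0: { [F → . / D], [F → . f c], [T → . / (], [T → . F ( /], [T' → . T] }  — shift
  I1: { [D → . f F], [F → / . D], [T → / . (] }  — shift
  I2: { [T → F . ( /] }  — shift
  I3: { [T' → T .] }  — accept
  I4: { [F → f . c] }  — shift
  I5: { [F → f c .] }  — reduce
  I6: { [T → F ( . /] }  — shift
  I7: { [T → F ( / .] }  — reduce
  I8: { [T → / ( .] }  — reduce
  I9: { [F → / D .] }  — reduce
  I10: { [D → f . F], [F → . / D], [F → . f c] }  — shift
  I11: { [D → . f F], [F → / . D] }  — shift
  I12: { [D → f F .] }  — reduce

Every state is either a pure shift/goto state or contains exactly one complete item and nothing to shift — no conflicts. The grammar is LR(0).

Answer: Yes, the grammar is LR(0)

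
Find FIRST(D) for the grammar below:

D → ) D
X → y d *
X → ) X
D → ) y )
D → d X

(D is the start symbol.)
{ ')', 'd' }

To compute FIRST(D), examine every production with D on the left-hand side, reading each right-hand side left to right until a non-nullable symbol is reached.

From D → ) D:
  - ')' is a terminal: add ')' and stop
From D → ) y ):
  - ')' is a terminal: add ')' and stop
From D → d X:
  - d is a terminal: add 'd' and stop

Collecting: FIRST(D) = { ')', 'd' }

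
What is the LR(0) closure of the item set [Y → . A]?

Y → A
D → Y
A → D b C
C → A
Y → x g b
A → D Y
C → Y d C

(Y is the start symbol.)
{ [A → . D Y], [A → . D b C], [D → . Y], [Y → . A], [Y → . x g b] }

To compute CLOSURE, for each item [A → α.Bβ] where B is a non-terminal, add [B → .γ] for all productions B → γ; repeat for the newly added items until nothing changes.

Start with: [Y → . A]
  [Y → . A] has the dot before A: add [A → . D b C], [A → . D Y]
  [A → . D b C] has the dot before D: add [D → . Y]
  [D → . Y] has the dot before Y: add [Y → . x g b]
No further items can be added.

CLOSURE = { [A → . D Y], [A → . D b C], [D → . Y], [Y → . A], [Y → . x g b] }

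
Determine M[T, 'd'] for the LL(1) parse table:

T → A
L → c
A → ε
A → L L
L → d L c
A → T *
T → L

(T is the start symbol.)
T → A, T → L

To find M[T, 'd'], we find productions for T where 'd' is in the predict set (PREDICT(N → α) = (FIRST(α) \ {ε}) ∪ (FOLLOW(N) if α ⇒* ε)).

Relevant sets:
  FIRST(A) = { '*', 'c', 'd', ε }
  FIRST(L) = { 'c', 'd' }
  FOLLOW(T) = { $, '*' }

T → A: PREDICT = { $, '*', 'c', 'd' }
  'd' is in predict set, so this production goes in M[T, 'd']
T → L: PREDICT = { 'c', 'd' }
  'd' is in predict set, so this production goes in M[T, 'd']

M[T, 'd'] = T → A, T → L  (a multiply-defined cell — the grammar is not LL(1))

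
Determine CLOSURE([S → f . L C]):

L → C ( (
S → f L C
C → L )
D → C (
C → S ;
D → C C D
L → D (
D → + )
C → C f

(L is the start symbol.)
Start with: [S → f . L C]
  [S → f . L C] has the dot before L: add [L → . C ( (], [L → . D (]
  [L → . C ( (] has the dot before C: add [C → . L )], [C → . S ;], [C → . C f]
  [L → . D (] has the dot before D: add [D → . C (], [D → . C C D], [D → . + )]
  [C → . S ;] has the dot before S: add [S → . f L C]
No further items can be added.

CLOSURE = { [C → . C f], [C → . L )], [C → . S ;], [D → . + )], [D → . C (], [D → . C C D], [L → . C ( (], [L → . D (], [S → . f L C], [S → f . L C] }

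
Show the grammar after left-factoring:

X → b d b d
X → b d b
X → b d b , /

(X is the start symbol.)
Left-factoring transforms A → αβ₁ | αβ₂ into A → αA' and A' → β₁ | β₂
(α is the longest common prefix among the alternatives). Repeat until
no nonterminal has two alternatives with a common prefix.

Round 1: X has alternatives sharing prefix 'b d b'. Introduce X': X → b d b X'
  Add: X' → d
  Add: X' → ε
  Add: X' → , /

No remaining common prefixes — done.

Resulting grammar:
X → b d b X'
X' → d
X' → ε
X' → , /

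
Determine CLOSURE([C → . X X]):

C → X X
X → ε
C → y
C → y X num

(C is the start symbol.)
To compute CLOSURE, for each item [A → α.Bβ] where B is a non-terminal, add [B → .γ] for all productions B → γ; repeat for the newly added items until nothing changes.

Start with: [C → . X X]
  [C → . X X] has the dot before X: add [X → .]
No further items can be added.

CLOSURE = { [C → . X X], [X → .] }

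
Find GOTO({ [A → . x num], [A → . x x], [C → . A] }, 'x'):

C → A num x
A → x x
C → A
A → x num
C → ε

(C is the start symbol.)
GOTO(I, 'x') = CLOSURE({ [A → αX.β] : [A → α.Xβ] ∈ I, X = 'x' })

Items with dot before 'x', with the dot advanced:
  [A → . x num] → [A → x . num]
  [A → . x x] → [A → x . x]
Closure adds nothing (no advanced item has the dot before a non-terminal).

GOTO = { [A → x . num], [A → x . x] }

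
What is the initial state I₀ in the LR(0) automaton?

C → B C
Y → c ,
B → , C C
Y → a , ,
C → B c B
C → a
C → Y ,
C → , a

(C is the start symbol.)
First, augment the grammar with C' → C
I₀ = CLOSURE({ [C' → . C] }):
  [C' → . C] has the dot before C: add [C → . B C], [C → . B c B], [C → . a], [C → . Y ,], [C → . , a]
  [C → . B C] has the dot before B: add [B → . , C C]
  [C → . Y ,] has the dot before Y: add [Y → . c ,], [Y → . a , ,]
No further items can be added.

I₀ = { [B → . , C C], [C → . , a], [C → . B C], [C → . B c B], [C → . Y ,], [C → . a], [C' → . C], [Y → . a , ,], [Y → . c ,] }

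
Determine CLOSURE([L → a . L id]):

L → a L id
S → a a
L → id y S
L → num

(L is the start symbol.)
{ [L → . a L id], [L → . id y S], [L → . num], [L → a . L id] }

Start with: [L → a . L id]
  [L → a . L id] has the dot before L: add [L → . a L id], [L → . id y S], [L → . num]
No further items can be added.

CLOSURE = { [L → . a L id], [L → . id y S], [L → . num], [L → a . L id] }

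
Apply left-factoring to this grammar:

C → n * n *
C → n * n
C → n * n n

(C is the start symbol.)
Left-factoring transforms A → αβ₁ | αβ₂ into A → αA' and A' → β₁ | β₂
(α is the longest common prefix among the alternatives). Repeat until
no nonterminal has two alternatives with a common prefix.

Round 1: C has alternatives sharing prefix 'n * n'. Introduce C': C → n * n C'
  Add: C' → *
  Add: C' → ε
  Add: C' → n

No remaining common prefixes — done.

Resulting grammar:
C → n * n C'
C' → *
C' → ε
C' → n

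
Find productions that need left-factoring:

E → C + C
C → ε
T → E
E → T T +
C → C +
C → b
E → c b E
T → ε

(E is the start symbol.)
No, left-factoring is not needed

Left-factoring is needed when two productions for the same non-terminal
share a common prefix on the right-hand side.

Productions for E:
  E → C + C
  E → T T +
  E → c b E
Productions for C:
  C → ε
  C → C +
  C → b
Productions for T:
  T → E
  T → ε

No common prefixes found.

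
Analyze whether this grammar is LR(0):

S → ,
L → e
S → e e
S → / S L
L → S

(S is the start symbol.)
Augment with S' → S and build the canonical LR(0) collection (I0 = CLOSURE({[S' → . S]}), then GOTO on every symbol after a dot until no new states appear). It has 10 states:
  I0: { [S → . ,], [S → . / S L], [S → . e e], [S' → . S] }  — shift
  I1: { [S → , .] }  — reduce
  I2: { [S → . ,], [S → . / S L], [S → . e e], [S → / . S L] }  — shift
  I3: { [S' → S .] }  — accept
  I4: { [S → e . e] }  — shift
  I5: { [S → e e .] }  — reduce
  I6: { [L → . S], [L → . e], [S → . ,], [S → . / S L], [S → . e e], [S → / S . L] }  — shift
  I7: { [S → / S L .] }  — reduce
  I8: { [L → S .] }  — reduce
  I9: { [L → e .], [S → e . e] }  — shift, reduce

Conflict in state I9:
  Shift-reduce conflict between [L → e .] and [S → e . e]
So the grammar is NOT LR(0).

Answer: No. Shift-reduce conflict between [L → e .] and [S → e . e]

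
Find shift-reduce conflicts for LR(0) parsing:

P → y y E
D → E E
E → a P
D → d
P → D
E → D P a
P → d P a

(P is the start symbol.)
A shift-reduce conflict occurs when an LR(0) state has both:
  - a complete (reduce) item [A → α .] (dot at the end), and
  - a shift item [B → β . c γ] (dot before a terminal).

Augment with P' → P and build the canonical LR(0) collection (I0 = CLOSURE({[P' → . P]}), then GOTO on every symbol after a dot until no new states appear). It has 17 states:
  I0: { [D → . E E], [D → . d], [E → . D P a], [E → . a P], [P → . D], [P → . d P a], [P → . y y E], [P' → . P] }  — shift
  I1: { [D → . E E], [D → . d], [E → . D P a], [E → . a P], [E → D . P a], [P → . D], [P → . d P a], [P → . y y E], [P → D .] }  — shift, reduce
  I2: { [D → . E E], [D → . d], [D → E . E], [E → . D P a], [E → . a P] }  — shift
  I3: { [P' → P .] }  — accept
  I4: { [D → . E E], [D → . d], [E → . D P a], [E → . a P], [E → a . P], [P → . D], [P → . d P a], [P → . y y E] }  — shift
  I5: { [D → . E E], [D → . d], [D → d .], [E → . D P a], [E → . a P], [P → . D], [P → . d P a], [P → . y y E], [P → d . P a] }  — shift, reduce
  I6: { [P → y . y E] }  — shift
  I7: { [D → . E E], [D → . d], [E → . D P a], [E → . a P], [P → y y . E] }  — shift
  I8: { [D → . E E], [D → . d], [E → . D P a], [E → . a P], [E → D . P a], [P → . D], [P → . d P a], [P → . y y E] }  — shift
  I9: { [D → . E E], [D → . d], [D → E . E], [E → . D P a], [E → . a P], [P → y y E .] }  — shift, reduce
  I10: { [D → d .] }  — reduce
  I11: { [D → . E E], [D → . d], [D → E . E], [D → E E .], [E → . D P a], [E → . a P] }  — shift, reduce
  I12: { [E → D P . a] }  — shift
  I13: { [E → D P a .] }  — reduce
  I14: { [P → d P . a] }  — shift
  I15: { [P → d P a .] }  — reduce
  I16: { [E → a P .] }  — reduce

I1 contains reduce item [P → D .] and shift items [D → . d], [E → . a P], [P → . d P a], [P → . y y E] — shift-reduce conflict.
I5 contains reduce item [D → d .] and shift items [D → . d], [E → . a P], [P → . d P a], [P → . y y E] — shift-reduce conflict.
I9 contains reduce item [P → y y E .] and shift items [D → . d], [E → . a P] — shift-reduce conflict.
I11 contains reduce item [D → E E .] and shift items [D → . d], [E → . a P] — shift-reduce conflict.

Answer: Yes — I1: [P → D .] vs [D → . d]; I5: [D → d .] vs [D → . d]; I9: [P → y y E .] vs [D → . d]; I11: [D → E E .] vs [D → . d]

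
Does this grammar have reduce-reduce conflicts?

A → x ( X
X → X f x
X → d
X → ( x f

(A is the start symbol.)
A reduce-reduce conflict occurs when an LR(0) state has two complete items [A → α .] and [B → β .] — both call for a reduction, and with no lookahead the parser cannot choose between them.

Augment with A' → A and build the canonical LR(0) collection (I0 = CLOSURE({[A' → . A]}), then GOTO on every symbol after a dot until no new states appear). It has 11 states:
  I0: { [A → . x ( X], [A' → . A] }  — shift
  I1: { [A' → A .] }  — accept
  I2: { [A → x . ( X] }  — shift
  I3: { [A → x ( . X], [X → . ( x f], [X → . X f x], [X → . d] }  — shift
  I4: { [X → ( . x f] }  — shift
  I5: { [A → x ( X .], [X → X . f x] }  — shift, reduce
  I6: { [X → d .] }  — reduce
  I7: { [X → X f . x] }  — shift
  I8: { [X → X f x .] }  — reduce
  I9: { [X → ( x . f] }  — shift
  I10: { [X → ( x f .] }  — reduce

No state contains more than one complete item.

Answer: No reduce-reduce conflicts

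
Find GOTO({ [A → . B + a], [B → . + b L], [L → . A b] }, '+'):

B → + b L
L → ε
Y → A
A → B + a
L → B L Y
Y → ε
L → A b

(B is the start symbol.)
GOTO(I, '+') = CLOSURE({ [A → αX.β] : [A → α.Xβ] ∈ I, X = '+' })

Items with dot before '+', with the dot advanced:
  [B → . + b L] → [B → + . b L]
Closure adds nothing (no advanced item has the dot before a non-terminal).

GOTO = { [B → + . b L] }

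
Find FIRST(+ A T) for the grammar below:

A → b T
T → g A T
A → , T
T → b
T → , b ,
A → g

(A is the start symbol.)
To compute FIRST(+ A T), process the symbols left to right:
Symbol + is a terminal. Add '+' and stop.
FIRST(+ A T) = { '+' }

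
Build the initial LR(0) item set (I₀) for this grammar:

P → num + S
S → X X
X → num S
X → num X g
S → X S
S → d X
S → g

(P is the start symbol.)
{ [P → . num + S], [P' → . P] }

First, augment the grammar with P' → P
I₀ = CLOSURE({ [P' → . P] }):
  [P' → . P] has the dot before P: add [P → . num + S]
No further items can be added.

I₀ = { [P → . num + S], [P' → . P] }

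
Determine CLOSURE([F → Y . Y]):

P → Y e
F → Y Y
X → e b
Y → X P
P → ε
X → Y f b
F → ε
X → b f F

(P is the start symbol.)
{ [F → Y . Y], [X → . Y f b], [X → . b f F], [X → . e b], [Y → . X P] }

To compute CLOSURE, for each item [A → α.Bβ] where B is a non-terminal, add [B → .γ] for all productions B → γ; repeat for the newly added items until nothing changes.

Start with: [F → Y . Y]
  [F → Y . Y] has the dot before Y: add [Y → . X P]
  [Y → . X P] has the dot before X: add [X → . e b], [X → . Y f b], [X → . b f F]
No further items can be added.

CLOSURE = { [F → Y . Y], [X → . Y f b], [X → . b f F], [X → . e b], [Y → . X P] }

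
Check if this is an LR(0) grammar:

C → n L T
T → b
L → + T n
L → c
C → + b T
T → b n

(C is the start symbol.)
Augment with C' → C and build the canonical LR(0) collection (I0 = CLOSURE({[C' → . C]}), then GOTO on every symbol after a dot until no new states appear). It has 14 states:
  I0: { [C → . + b T], [C → . n L T], [C' → . C] }  — shift
  I1: { [C → + . b T] }  — shift
  I2: { [C' → C .] }  — accept
  I3: { [C → n . L T], [L → . + T n], [L → . c] }  — shift
  I4: { [L → + . T n], [T → . b n], [T → . b] }  — shift
  I5: { [C → n L . T], [T → . b n], [T → . b] }  — shift
  I6: { [L → c .] }  — reduce
  I7: { [C → n L T .] }  — reduce
  I8: { [T → b . n], [T → b .] }  — shift, reduce
  I9: { [T → b n .] }  — reduce
  I10: { [L → + T . n] }  — shift
  I11: { [L → + T n .] }  — reduce
  I12: { [C → + b . T], [T → . b n], [T → . b] }  — shift
  I13: { [C → + b T .] }  — reduce

Conflict in state I8:
  Shift-reduce conflict between [T → b .] and [T → b . n]
So the grammar is NOT LR(0).

Answer: No. Shift-reduce conflict between [T → b .] and [T → b . n]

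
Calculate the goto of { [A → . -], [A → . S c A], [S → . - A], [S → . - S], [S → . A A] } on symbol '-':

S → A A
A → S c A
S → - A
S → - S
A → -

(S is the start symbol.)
{ [A → - .], [A → . -], [A → . S c A], [S → - . A], [S → - . S], [S → . - A], [S → . - S], [S → . A A] }

GOTO(I, '-') = CLOSURE({ [A → αX.β] : [A → α.Xβ] ∈ I, X = '-' })

Items with dot before '-', with the dot advanced:
  [A → . -] → [A → - .]
  [S → . - A] → [S → - . A]
  [S → . - S] → [S → - . S]
Closure of the advanced items:
  [S → - . A] has the dot before A: add [A → . S c A], [A → . -]
  [S → - . S] has the dot before S: add [S → . A A], [S → . - A], [S → . - S]

GOTO = { [A → - .], [A → . -], [A → . S c A], [S → - . A], [S → - . S], [S → . - A], [S → . - S], [S → . A A] }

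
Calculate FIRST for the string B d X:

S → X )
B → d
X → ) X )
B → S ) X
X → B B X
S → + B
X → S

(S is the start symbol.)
{ ')', '+', 'd' }

FIRST sets of the non-terminals involved (from the grammar, by fixed-point iteration):
  FIRST(B) = { ')', '+', 'd' }

To compute FIRST(B d X), process the symbols left to right:
Symbol B is a non-terminal. Add FIRST(B) \ {ε} = { ')', '+', 'd' }
B is not nullable (ε ∉ FIRST(B)), so stop here.
FIRST(B d X) = { ')', '+', 'd' }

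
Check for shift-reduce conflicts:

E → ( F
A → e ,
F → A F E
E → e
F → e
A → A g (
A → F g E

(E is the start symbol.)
A shift-reduce conflict occurs when an LR(0) state has both:
  - a complete (reduce) item [A → α .] (dot at the end), and
  - a shift item [B → β . c γ] (dot before a terminal).

Augment with E' → E and build the canonical LR(0) collection (I0 = CLOSURE({[E' → . E]}), then GOTO on every symbol after a dot until no new states appear). It has 14 states:
  I0: { [E → . ( F], [E → . e], [E' → . E] }  — shift
  I1: { [A → . A g (], [A → . F g E], [A → . e ,], [E → ( . F], [F → . A F E], [F → . e] }  — shift
  I2: { [E' → E .] }  — accept
  I3: { [E → e .] }  — reduce
  I4: { [A → . A g (], [A → . F g E], [A → . e ,], [A → A . g (], [F → . A F E], [F → . e], [F → A . F E] }  — shift
  I5: { [A → F . g E], [E → ( F .] }  — shift, reduce
  I6: { [A → e . ,], [F → e .] }  — shift, reduce
  I7: { [A → e , .] }  — reduce
  I8: { [A → F g . E], [E → . ( F], [E → . e] }  — shift
  I9: { [A → F g E .] }  — reduce
  I10: { [A → F . g E], [E → . ( F], [E → . e], [F → A F . E] }  — shift
  I11: { [A → A g . (] }  — shift
  I12: { [A → A g ( .] }  — reduce
  I13: { [F → A F E .] }  — reduce

I5 contains reduce item [E → ( F .] and shift item [A → F . g E] — shift-reduce conflict.
I6 contains reduce item [F → e .] and shift item [A → e . ,] — shift-reduce conflict.

Answer: Yes — I5: [E → ( F .] vs [A → F . g E]; I6: [F → e .] vs [A → e . ,]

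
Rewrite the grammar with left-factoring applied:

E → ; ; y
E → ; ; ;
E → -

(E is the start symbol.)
E → ; ; E'
E' → y
E' → ;
E → -

Left-factoring transforms A → αβ₁ | αβ₂ into A → αA' and A' → β₁ | β₂
(α is the longest common prefix among the alternatives). Repeat until
no nonterminal has two alternatives with a common prefix.

Round 1: E has alternatives sharing prefix '; ;'. Introduce E': E → ; ; E'
  Add: E' → y
  Add: E' → ;

No remaining common prefixes — done.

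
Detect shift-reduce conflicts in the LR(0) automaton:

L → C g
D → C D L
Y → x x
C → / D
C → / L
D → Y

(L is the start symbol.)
A shift-reduce conflict occurs when an LR(0) state has both:
  - a complete (reduce) item [A → α .] (dot at the end), and
  - a shift item [B → β . c γ] (dot before a terminal).

Augment with L' → L and build the canonical LR(0) collection (I0 = CLOSURE({[L' → . L]}), then GOTO on every symbol after a dot until no new states appear). It has 14 states:
  I0: { [C → . / D], [C → . / L], [L → . C g], [L' → . L] }  — shift
  I1: { [C → . / D], [C → . / L], [C → / . D], [C → / . L], [D → . C D L], [D → . Y], [L → . C g], [Y → . x x] }  — shift
  I2: { [L → C . g] }  — shift
  I3: { [L' → L .] }  — accept
  I4: { [L → C g .] }  — reduce
  I5: { [C → . / D], [C → . / L], [D → . C D L], [D → . Y], [D → C . D L], [L → C . g], [Y → . x x] }  — shift
  I6: { [C → / D .] }  — reduce
  I7: { [C → / L .] }  — reduce
  I8: { [D → Y .] }  — reduce
  I9: { [Y → x . x] }  — shift
  I10: { [Y → x x .] }  — reduce
  I11: { [C → . / D], [C → . / L], [D → . C D L], [D → . Y], [D → C . D L], [Y → . x x] }  — shift
  I12: { [C → . / D], [C → . / L], [D → C D . L], [L → . C g] }  — shift
  I13: { [D → C D L .] }  — reduce

No state contains both a complete item and a shift item.

Answer: No shift-reduce conflicts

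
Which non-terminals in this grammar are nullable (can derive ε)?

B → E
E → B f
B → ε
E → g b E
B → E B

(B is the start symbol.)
{ 'B' }

ε-productions: B → ε
So B is immediately nullable.
No further non-terminal can be added: every production for the remaining non-terminals contains a terminal or a non-nullable non-terminal.
Nullable = { 'B' }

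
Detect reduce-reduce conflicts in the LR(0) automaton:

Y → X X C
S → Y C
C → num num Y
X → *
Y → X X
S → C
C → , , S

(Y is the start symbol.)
Augment with Y' → Y and build the canonical LR(0) collection (I0 = CLOSURE({[Y' → . Y]}), then GOTO on every symbol after a dot until no new states appear). It has 15 states:
  I0: { [X → . *], [Y → . X X C], [Y → . X X], [Y' → . Y] }  — shift
  I1: { [X → * .] }  — reduce
  I2: { [X → . *], [Y → X . X C], [Y → X . X] }  — shift
  I3: { [Y' → Y .] }  — accept
  I4: { [C → . , , S], [C → . num num Y], [Y → X X . C], [Y → X X .] }  — shift, reduce
  I5: { [C → , . , S] }  — shift
  I6: { [Y → X X C .] }  — reduce
  I7: { [C → num . num Y] }  — shift
  I8: { [C → num num . Y], [X → . *], [Y → . X X C], [Y → . X X] }  — shift
  I9: { [C → num num Y .] }  — reduce
  I10: { [C → , , . S], [C → . , , S], [C → . num num Y], [S → . C], [S → . Y C], [X → . *], [Y → . X X C], [Y → . X X] }  — shift
  I11: { [S → C .] }  — reduce
  I12: { [C → , , S .] }  — reduce
  I13: { [C → . , , S], [C → . num num Y], [S → Y . C] }  — shift
  I14: { [S → Y C .] }  — reduce

No state contains more than one complete item.

Answer: No reduce-reduce conflicts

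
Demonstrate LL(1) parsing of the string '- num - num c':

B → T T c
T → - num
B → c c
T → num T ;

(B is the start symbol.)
LL(1) parsing maintains a stack (initially the start symbol over $) and the input. At each step: if the stack top is a terminal, match it against the current input token; if it is a non-terminal N, replace it with the RHS of M[N, lookahead] (the unique production whose predict set contains the lookahead).

Stack is shown with the top on the left.

Stack        Input            Action
------------------------------------
B $          - num - num c $  output B → T T c
T T c $      - num - num c $  output T → - num
- num T c $  - num - num c $  match '-'
num T c $    num - num c $    match 'num'
T c $        - num c $        output T → - num
- num c $    - num c $        match '-'
num c $      num c $          match 'num'
c $          c $              match 'c'
$            $                accept

The string is accepted.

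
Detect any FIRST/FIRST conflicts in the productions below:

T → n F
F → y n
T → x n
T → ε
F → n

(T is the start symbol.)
A FIRST/FIRST conflict occurs when two productions N → α and N → β for the same non-terminal have FIRST(α) ∩ FIRST(β) ≠ ∅ (with ε ∈ FIRST of a nullable right-hand side, so two nullable alternatives also conflict).

Productions for T:
  T → n F: FIRST = { 'n' }
  T → x n: FIRST = { 'x' }
  T → ε: FIRST = { ε }
Productions for F:
  F → y n: FIRST = { 'y' }
  F → n: FIRST = { 'n' }

All alternatives of each non-terminal have pairwise disjoint FIRST sets.

Answer: No FIRST/FIRST conflicts.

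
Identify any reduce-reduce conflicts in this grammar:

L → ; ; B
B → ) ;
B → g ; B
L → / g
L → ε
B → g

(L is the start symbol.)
Augment with L' → L and build the canonical LR(0) collection (I0 = CLOSURE({[L' → . L]}), then GOTO on every symbol after a dot until no new states appear). It has 12 states:
  I0: { [L → . / g], [L → . ; ; B], [L → .], [L' → . L] }  — shift, reduce
  I1: { [L → / . g] }  — shift
  I2: { [L → ; . ; B] }  — shift
  I3: { [L' → L .] }  — accept
  I4: { [B → . ) ;], [B → . g ; B], [B → . g], [L → ; ; . B] }  — shift
  I5: { [B → ) . ;] }  — shift
  I6: { [L → ; ; B .] }  — reduce
  I7: { [B → g . ; B], [B → g .] }  — shift, reduce
  I8: { [B → . ) ;], [B → . g ; B], [B → . g], [B → g ; . B] }  — shift
  I9: { [B → g ; B .] }  — reduce
  I10: { [B → ) ; .] }  — reduce
  I11: { [L → / g .] }  — reduce

No state contains more than one complete item.

Answer: No reduce-reduce conflicts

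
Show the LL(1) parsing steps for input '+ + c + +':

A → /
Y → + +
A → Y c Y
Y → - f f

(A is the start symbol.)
Stack is shown with the top on the left.

Stack      Input        Action
------------------------------
A $        + + c + + $  output A → Y c Y
Y c Y $    + + c + + $  output Y → + +
+ + c Y $  + + c + + $  match '+'
+ c Y $    + c + + $    match '+'
c Y $      c + + $      match 'c'
Y $        + + $        output Y → + +
+ + $      + + $        match '+'
+ $        + $          match '+'
$          $            accept

The string is accepted.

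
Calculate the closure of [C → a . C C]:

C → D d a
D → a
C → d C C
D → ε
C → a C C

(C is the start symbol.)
{ [C → . D d a], [C → . a C C], [C → . d C C], [C → a . C C], [D → . a], [D → .] }

Start with: [C → a . C C]
  [C → a . C C] has the dot before C: add [C → . D d a], [C → . d C C], [C → . a C C]
  [C → . D d a] has the dot before D: add [D → . a], [D → .]
No further items can be added.

CLOSURE = { [C → . D d a], [C → . a C C], [C → . d C C], [C → a . C C], [D → . a], [D → .] }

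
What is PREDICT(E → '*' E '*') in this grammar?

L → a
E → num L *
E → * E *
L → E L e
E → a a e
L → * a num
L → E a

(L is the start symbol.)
{ '*' }

PREDICT(E → '*' E '*') = (FIRST(RHS) \ {ε}) ∪ (FOLLOW(E) if ε ∈ FIRST(RHS), i.e. RHS ⇒* ε)
FIRST('*' E '*') = { '*' }
ε ∉ FIRST('*' E '*'), so FOLLOW(E) is not added.
PREDICT(E → '*' E '*') = { '*' }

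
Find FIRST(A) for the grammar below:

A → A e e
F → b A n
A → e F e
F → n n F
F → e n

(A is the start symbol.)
{ 'e' }

To compute FIRST(A), examine every production with A on the left-hand side, reading each right-hand side left to right until a non-nullable symbol is reached.

From A → A e e:
  - A is the symbol being defined: contributes nothing new
    A is not nullable, so stop
From A → e F e:
  - e is a terminal: add 'e' and stop

Collecting: FIRST(A) = { 'e' }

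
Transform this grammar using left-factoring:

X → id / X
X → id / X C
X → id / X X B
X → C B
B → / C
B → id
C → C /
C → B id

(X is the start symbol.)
X → id / X X'
X' → ε
X' → C
X' → X B
X → C B
B → / C
B → id
C → C /
C → B id

Left-factoring transforms A → αβ₁ | αβ₂ into A → αA' and A' → β₁ | β₂
(α is the longest common prefix among the alternatives). Repeat until
no nonterminal has two alternatives with a common prefix.

Round 1: X has alternatives sharing prefix 'id / X'. Introduce X': X → id / X X'
  Add: X' → ε
  Add: X' → C
  Add: X' → X B

No remaining common prefixes — done.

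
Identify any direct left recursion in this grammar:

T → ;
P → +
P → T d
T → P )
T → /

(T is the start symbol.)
Direct left recursion occurs when N → N α for some non-terminal N (the right-hand side begins with the left-hand side itself).

T → ;: starts with ';'
P → +: starts with '+'
P → T d: starts with T
T → P ): starts with P
T → /: starts with '/'

No direct left recursion found.

Answer: No direct left recursion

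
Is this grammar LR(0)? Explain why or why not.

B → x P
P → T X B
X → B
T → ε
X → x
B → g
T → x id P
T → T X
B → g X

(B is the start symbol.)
No. Shift-reduce conflict between [B → g .] and [B → . g]

A grammar is LR(0) if no state in the canonical LR(0) collection has:
  - both a shift item (dot before a terminal) and a complete item (shift-reduce conflict), or
  - two or more complete items (reduce-reduce conflict; the accept item [B' → B .] counts as a complete item here).

Augment with B' → B and build the canonical LR(0) collection (I0 = CLOSURE({[B' → . B]}), then GOTO on every symbol after a dot until no new states appear). It has 14 states:
  I0: { [B → . g X], [B → . g], [B → . x P], [B' → . B] }  — shift
  I1: { [B' → B .] }  — accept
  I2: { [B → . g X], [B → . g], [B → . x P], [B → g . X], [B → g .], [X → . B], [X → . x] }  — shift, reduce
  I3: { [B → x . P], [P → . T X B], [T → . T X], [T → . x id P], [T → .] }  — shift, reduce
  I4: { [B → x P .] }  — reduce
  I5: { [B → . g X], [B → . g], [B → . x P], [P → T . X B], [T → T . X], [X → . B], [X → . x] }  — shift
  I6: { [T → x . id P] }  — shift
  I7: { [P → . T X B], [T → . T X], [T → . x id P], [T → .], [T → x id . P] }  — shift, reduce
  I8: { [T → x id P .] }  — reduce
  I9: { [X → B .] }  — reduce
  I10: { [B → . g X], [B → . g], [B → . x P], [P → T X . B], [T → T X .] }  — shift, reduce
  I11: { [B → x . P], [P → . T X B], [T → . T X], [T → . x id P], [T → .], [X → x .] }  — shift, 2 reduces
  I12: { [P → T X B .] }  — reduce
  I13: { [B → g X .] }  — reduce

Conflict in state I2:
  Shift-reduce conflict between [B → g .] and [B → . g]
So the grammar is NOT LR(0).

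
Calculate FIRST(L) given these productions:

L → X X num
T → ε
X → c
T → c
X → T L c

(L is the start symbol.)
{ 'c' }

To compute FIRST(L), examine every production with L on the left-hand side, reading each right-hand side left to right until a non-nullable symbol is reached.

FIRST sets of the other non-terminals involved (by the same procedure, iterated to a fixed point):
  FIRST(X) = { 'c' }

From L → X X num:
  - X is a non-terminal: add FIRST(X) \ {ε} = { 'c' }
    X is not nullable, so stop

Collecting: FIRST(L) = { 'c' }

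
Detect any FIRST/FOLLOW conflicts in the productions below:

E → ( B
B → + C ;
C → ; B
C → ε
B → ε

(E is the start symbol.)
Yes. C → ';' B with FOLLOW(C) on { ';' }

A FIRST/FOLLOW conflict occurs when a non-terminal N has a nullable alternative N → β (β ⇒* ε) and another alternative N → α with FIRST(α) ∩ FOLLOW(N) ≠ ∅: on such a lookahead the parser cannot decide between expanding α and letting N vanish via β.

Nullable non-terminals: B, C.

B: nullable alternative(s) B → ε; FOLLOW(B) = { $, ';' }
  B → + C ;: FIRST \ {ε} = { '+' } — disjoint from FOLLOW(B)
  B → ε: FIRST \ {ε} = { } — this is the only nullable alternative, skip

C: nullable alternative(s) C → ε; FOLLOW(C) = { ';' }
  C → ; B: FIRST \ {ε} = { ';' } — overlaps FOLLOW(C) on { ';' }: CONFLICT
  C → ε: FIRST \ {ε} = { } — this is the only nullable alternative, skip

E has no nullable alternative, so no FIRST/FOLLOW check is needed there.

So the grammar has 1 FIRST/FOLLOW conflict (marked CONFLICT above).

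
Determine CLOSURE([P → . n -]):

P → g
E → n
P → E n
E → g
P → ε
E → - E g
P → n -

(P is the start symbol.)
To compute CLOSURE, for each item [A → α.Bβ] where B is a non-terminal, add [B → .γ] for all productions B → γ; repeat for the newly added items until nothing changes.

Start with: [P → . n -]
The dot precedes the terminal n, so nothing is added.

CLOSURE = { [P → . n -] }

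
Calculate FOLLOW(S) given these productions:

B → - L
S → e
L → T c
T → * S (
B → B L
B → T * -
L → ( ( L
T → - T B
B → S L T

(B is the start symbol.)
To compute FOLLOW(S), find every occurrence of S on a right-hand side N → α S β: add FIRST(β) \ {ε}, and if β is empty or nullable also add FOLLOW(N). Iterate to a fixed point.

In T → * S (: S is followed by '(', add FIRST('(') \ {ε} = { '(' }
In B → S L T: S is followed by L T, add FIRST(L T) \ {ε} = { '(', '*', '-' }

Taking the union: FOLLOW(S) = { '(', '*', '-' }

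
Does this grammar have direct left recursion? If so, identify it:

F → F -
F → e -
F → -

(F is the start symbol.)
Yes, F is left-recursive

F → F -: LEFT RECURSIVE (starts with F)
F → e -: starts with e
F → -: starts with '-'

The grammar has direct left recursion on: F.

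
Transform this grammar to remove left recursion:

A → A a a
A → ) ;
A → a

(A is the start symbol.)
A → ) ; A'
A → a A'
A' → a a A'
A' → ε

A is directly left-recursive. The standard transformation for
  A → A α₁ | ... | A α_m | β₁ | ... | β_n
is
  A  → β₁ A' | ... | β_n A'
  A' → α₁ A' | ... | α_m A' | ε

A → ) ; becomes A → ) ; A'
A → a becomes A → a A'
A → A a a becomes A' → a a A'
Add A' → ε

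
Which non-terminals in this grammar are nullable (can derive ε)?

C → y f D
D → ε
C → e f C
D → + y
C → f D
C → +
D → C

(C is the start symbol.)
{ 'D' }

A non-terminal is nullable if it can derive ε (the empty string): either it has an ε-production, or it has a production whose right-hand side consists entirely of nullable non-terminals.

ε-productions: D → ε
So D is immediately nullable.
No further non-terminal can be added: every production for the remaining non-terminals contains a terminal or a non-nullable non-terminal.
Nullable = { 'D' }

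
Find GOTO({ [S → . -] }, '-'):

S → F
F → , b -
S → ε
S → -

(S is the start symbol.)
GOTO(I, '-') = CLOSURE({ [A → αX.β] : [A → α.Xβ] ∈ I, X = '-' })

Items with dot before '-', with the dot advanced:
  [S → . -] → [S → - .]
Closure adds nothing (no advanced item has the dot before a non-terminal).

GOTO = { [S → - .] }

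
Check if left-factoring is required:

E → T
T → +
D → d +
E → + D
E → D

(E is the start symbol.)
Left-factoring is needed when two productions for the same non-terminal
share a common prefix on the right-hand side.

Productions for E:
  E → T
  E → + D
  E → D

No common prefixes found.

Answer: No, left-factoring is not needed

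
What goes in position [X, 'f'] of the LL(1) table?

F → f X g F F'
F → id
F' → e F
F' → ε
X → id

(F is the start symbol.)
To find M[X, 'f'], we find productions for X where 'f' is in the predict set (PREDICT(N → α) = (FIRST(α) \ {ε}) ∪ (FOLLOW(N) if α ⇒* ε)).

X → id: PREDICT = { 'id' }

M[X, 'f'] is empty (no production applies)

Answer: Empty (error entry)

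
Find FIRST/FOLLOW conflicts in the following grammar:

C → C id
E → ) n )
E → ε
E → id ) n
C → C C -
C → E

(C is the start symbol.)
Yes. C → C id with FOLLOW(C) on { ')', '-', 'id' }; C → C C '-' with FOLLOW(C) on { ')', '-', 'id' }; E → ')' n ')' with FOLLOW(E) on { ')' }; E → id ')' n with FOLLOW(E) on { 'id' }

A FIRST/FOLLOW conflict occurs when a non-terminal N has a nullable alternative N → β (β ⇒* ε) and another alternative N → α with FIRST(α) ∩ FOLLOW(N) ≠ ∅: on such a lookahead the parser cannot decide between expanding α and letting N vanish via β.

Nullable non-terminals: C, E.
FIRST sets used below: FIRST(C) = { ')', '-', 'id', ε }, FIRST(E) = { ')', 'id', ε }

C: nullable alternative(s) C → E; FOLLOW(C) = { $, ')', '-', 'id' }
  C → C id: FIRST \ {ε} = { ')', '-', 'id' } — overlaps FOLLOW(C) on { ')', '-', 'id' }: CONFLICT
  C → C C -: FIRST \ {ε} = { ')', '-', 'id' } — overlaps FOLLOW(C) on { ')', '-', 'id' }: CONFLICT
  C → E: FIRST \ {ε} = { ')', 'id' } — this is the only nullable alternative, skip

E: nullable alternative(s) E → ε; FOLLOW(E) = { $, ')', '-', 'id' }
  E → ) n ): FIRST \ {ε} = { ')' } — overlaps FOLLOW(E) on { ')' }: CONFLICT
  E → ε: FIRST \ {ε} = { } — this is the only nullable alternative, skip
  E → id ) n: FIRST \ {ε} = { 'id' } — overlaps FOLLOW(E) on { 'id' }: CONFLICT

So the grammar has 4 FIRST/FOLLOW conflicts (marked CONFLICT above).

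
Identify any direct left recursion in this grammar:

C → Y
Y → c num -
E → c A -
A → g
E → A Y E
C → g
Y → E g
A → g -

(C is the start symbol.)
Direct left recursion occurs when N → N α for some non-terminal N (the right-hand side begins with the left-hand side itself).

C → Y: starts with Y
Y → c num -: starts with c
E → c A -: starts with c
A → g: starts with g
E → A Y E: starts with A
C → g: starts with g
Y → E g: starts with E
A → g -: starts with g

No direct left recursion found.

Answer: No direct left recursion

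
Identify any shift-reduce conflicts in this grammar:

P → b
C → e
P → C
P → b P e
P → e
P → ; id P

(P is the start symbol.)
Yes — I4: [P → b .] vs [C → . e]

Augment with P' → P and build the canonical LR(0) collection (I0 = CLOSURE({[P' → . P]}), then GOTO on every symbol after a dot until no new states appear). It has 10 states:
  I0: { [C → . e], [P → . ; id P], [P → . C], [P → . b P e], [P → . b], [P → . e], [P' → . P] }  — shift
  I1: { [P → ; . id P] }  — shift
  I2: { [P → C .] }  — reduce
  I3: { [P' → P .] }  — accept
  I4: { [C → . e], [P → . ; id P], [P → . C], [P → . b P e], [P → . b], [P → . e], [P → b . P e], [P → b .] }  — shift, reduce
  I5: { [C → e .], [P → e .] }  — 2 reduces
  I6: { [P → b P . e] }  — shift
  I7: { [P → b P e .] }  — reduce
  I8: { [C → . e], [P → . ; id P], [P → . C], [P → . b P e], [P → . b], [P → . e], [P → ; id . P] }  — shift
  I9: { [P → ; id P .] }  — reduce

I4 contains reduce item [P → b .] and shift items [C → . e], [P → . ; id P], [P → . b], [P → . b P e], [P → . e] — shift-reduce conflict.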